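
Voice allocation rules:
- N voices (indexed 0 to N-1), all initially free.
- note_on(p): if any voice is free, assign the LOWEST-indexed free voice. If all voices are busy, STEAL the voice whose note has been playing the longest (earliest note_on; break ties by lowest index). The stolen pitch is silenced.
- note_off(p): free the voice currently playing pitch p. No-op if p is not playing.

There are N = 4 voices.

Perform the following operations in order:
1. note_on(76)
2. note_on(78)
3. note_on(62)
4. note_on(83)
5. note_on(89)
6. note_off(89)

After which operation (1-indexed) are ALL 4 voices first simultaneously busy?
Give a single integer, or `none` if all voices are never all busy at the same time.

Op 1: note_on(76): voice 0 is free -> assigned | voices=[76 - - -]
Op 2: note_on(78): voice 1 is free -> assigned | voices=[76 78 - -]
Op 3: note_on(62): voice 2 is free -> assigned | voices=[76 78 62 -]
Op 4: note_on(83): voice 3 is free -> assigned | voices=[76 78 62 83]
Op 5: note_on(89): all voices busy, STEAL voice 0 (pitch 76, oldest) -> assign | voices=[89 78 62 83]
Op 6: note_off(89): free voice 0 | voices=[- 78 62 83]

Answer: 4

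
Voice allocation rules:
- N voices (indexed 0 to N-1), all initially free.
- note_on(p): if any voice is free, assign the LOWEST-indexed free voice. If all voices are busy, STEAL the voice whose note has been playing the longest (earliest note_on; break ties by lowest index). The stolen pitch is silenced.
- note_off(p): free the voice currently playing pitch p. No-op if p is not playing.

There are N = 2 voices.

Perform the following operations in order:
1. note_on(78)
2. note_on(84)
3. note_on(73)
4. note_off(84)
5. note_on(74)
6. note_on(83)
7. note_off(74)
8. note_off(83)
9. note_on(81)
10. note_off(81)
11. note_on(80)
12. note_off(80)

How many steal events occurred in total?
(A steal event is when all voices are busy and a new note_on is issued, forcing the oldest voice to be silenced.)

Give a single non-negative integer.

Answer: 2

Derivation:
Op 1: note_on(78): voice 0 is free -> assigned | voices=[78 -]
Op 2: note_on(84): voice 1 is free -> assigned | voices=[78 84]
Op 3: note_on(73): all voices busy, STEAL voice 0 (pitch 78, oldest) -> assign | voices=[73 84]
Op 4: note_off(84): free voice 1 | voices=[73 -]
Op 5: note_on(74): voice 1 is free -> assigned | voices=[73 74]
Op 6: note_on(83): all voices busy, STEAL voice 0 (pitch 73, oldest) -> assign | voices=[83 74]
Op 7: note_off(74): free voice 1 | voices=[83 -]
Op 8: note_off(83): free voice 0 | voices=[- -]
Op 9: note_on(81): voice 0 is free -> assigned | voices=[81 -]
Op 10: note_off(81): free voice 0 | voices=[- -]
Op 11: note_on(80): voice 0 is free -> assigned | voices=[80 -]
Op 12: note_off(80): free voice 0 | voices=[- -]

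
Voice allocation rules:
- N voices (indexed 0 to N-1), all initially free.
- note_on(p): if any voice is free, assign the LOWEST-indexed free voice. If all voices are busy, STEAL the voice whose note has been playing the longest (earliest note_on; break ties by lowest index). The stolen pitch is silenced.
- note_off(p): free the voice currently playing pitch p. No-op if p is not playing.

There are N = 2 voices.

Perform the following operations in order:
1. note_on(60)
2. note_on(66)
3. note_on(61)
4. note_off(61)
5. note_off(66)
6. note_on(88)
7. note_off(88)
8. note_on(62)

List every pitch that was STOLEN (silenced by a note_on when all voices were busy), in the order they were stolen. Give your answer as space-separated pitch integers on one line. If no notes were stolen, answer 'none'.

Op 1: note_on(60): voice 0 is free -> assigned | voices=[60 -]
Op 2: note_on(66): voice 1 is free -> assigned | voices=[60 66]
Op 3: note_on(61): all voices busy, STEAL voice 0 (pitch 60, oldest) -> assign | voices=[61 66]
Op 4: note_off(61): free voice 0 | voices=[- 66]
Op 5: note_off(66): free voice 1 | voices=[- -]
Op 6: note_on(88): voice 0 is free -> assigned | voices=[88 -]
Op 7: note_off(88): free voice 0 | voices=[- -]
Op 8: note_on(62): voice 0 is free -> assigned | voices=[62 -]

Answer: 60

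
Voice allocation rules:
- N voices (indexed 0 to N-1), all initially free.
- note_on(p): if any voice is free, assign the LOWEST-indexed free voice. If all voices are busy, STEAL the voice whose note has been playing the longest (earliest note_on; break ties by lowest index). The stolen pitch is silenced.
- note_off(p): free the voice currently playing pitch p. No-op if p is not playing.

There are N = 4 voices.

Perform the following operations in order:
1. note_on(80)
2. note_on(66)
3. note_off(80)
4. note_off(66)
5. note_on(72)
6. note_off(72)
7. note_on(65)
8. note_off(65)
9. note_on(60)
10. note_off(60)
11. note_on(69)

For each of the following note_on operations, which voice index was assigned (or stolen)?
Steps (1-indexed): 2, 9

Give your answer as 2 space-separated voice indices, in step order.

Op 1: note_on(80): voice 0 is free -> assigned | voices=[80 - - -]
Op 2: note_on(66): voice 1 is free -> assigned | voices=[80 66 - -]
Op 3: note_off(80): free voice 0 | voices=[- 66 - -]
Op 4: note_off(66): free voice 1 | voices=[- - - -]
Op 5: note_on(72): voice 0 is free -> assigned | voices=[72 - - -]
Op 6: note_off(72): free voice 0 | voices=[- - - -]
Op 7: note_on(65): voice 0 is free -> assigned | voices=[65 - - -]
Op 8: note_off(65): free voice 0 | voices=[- - - -]
Op 9: note_on(60): voice 0 is free -> assigned | voices=[60 - - -]
Op 10: note_off(60): free voice 0 | voices=[- - - -]
Op 11: note_on(69): voice 0 is free -> assigned | voices=[69 - - -]

Answer: 1 0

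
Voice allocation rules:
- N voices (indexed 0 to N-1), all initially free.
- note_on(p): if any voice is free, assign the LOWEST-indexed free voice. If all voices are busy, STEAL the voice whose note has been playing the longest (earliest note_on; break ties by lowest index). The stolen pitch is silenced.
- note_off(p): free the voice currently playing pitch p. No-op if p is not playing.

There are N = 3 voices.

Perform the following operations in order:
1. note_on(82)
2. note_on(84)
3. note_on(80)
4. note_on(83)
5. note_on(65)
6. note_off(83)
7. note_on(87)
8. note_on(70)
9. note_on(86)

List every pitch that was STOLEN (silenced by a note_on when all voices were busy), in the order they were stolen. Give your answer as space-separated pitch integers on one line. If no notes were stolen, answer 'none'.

Answer: 82 84 80 65

Derivation:
Op 1: note_on(82): voice 0 is free -> assigned | voices=[82 - -]
Op 2: note_on(84): voice 1 is free -> assigned | voices=[82 84 -]
Op 3: note_on(80): voice 2 is free -> assigned | voices=[82 84 80]
Op 4: note_on(83): all voices busy, STEAL voice 0 (pitch 82, oldest) -> assign | voices=[83 84 80]
Op 5: note_on(65): all voices busy, STEAL voice 1 (pitch 84, oldest) -> assign | voices=[83 65 80]
Op 6: note_off(83): free voice 0 | voices=[- 65 80]
Op 7: note_on(87): voice 0 is free -> assigned | voices=[87 65 80]
Op 8: note_on(70): all voices busy, STEAL voice 2 (pitch 80, oldest) -> assign | voices=[87 65 70]
Op 9: note_on(86): all voices busy, STEAL voice 1 (pitch 65, oldest) -> assign | voices=[87 86 70]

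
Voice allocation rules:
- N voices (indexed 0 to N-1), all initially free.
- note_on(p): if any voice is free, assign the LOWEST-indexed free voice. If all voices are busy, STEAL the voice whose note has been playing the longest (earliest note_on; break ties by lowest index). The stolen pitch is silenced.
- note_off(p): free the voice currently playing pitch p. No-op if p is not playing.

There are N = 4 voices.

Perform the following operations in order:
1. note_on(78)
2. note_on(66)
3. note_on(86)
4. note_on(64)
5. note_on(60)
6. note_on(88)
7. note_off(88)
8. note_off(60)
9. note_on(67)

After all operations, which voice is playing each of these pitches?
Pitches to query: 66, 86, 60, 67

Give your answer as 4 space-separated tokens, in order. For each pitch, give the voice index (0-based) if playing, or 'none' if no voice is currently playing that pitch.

Answer: none 2 none 0

Derivation:
Op 1: note_on(78): voice 0 is free -> assigned | voices=[78 - - -]
Op 2: note_on(66): voice 1 is free -> assigned | voices=[78 66 - -]
Op 3: note_on(86): voice 2 is free -> assigned | voices=[78 66 86 -]
Op 4: note_on(64): voice 3 is free -> assigned | voices=[78 66 86 64]
Op 5: note_on(60): all voices busy, STEAL voice 0 (pitch 78, oldest) -> assign | voices=[60 66 86 64]
Op 6: note_on(88): all voices busy, STEAL voice 1 (pitch 66, oldest) -> assign | voices=[60 88 86 64]
Op 7: note_off(88): free voice 1 | voices=[60 - 86 64]
Op 8: note_off(60): free voice 0 | voices=[- - 86 64]
Op 9: note_on(67): voice 0 is free -> assigned | voices=[67 - 86 64]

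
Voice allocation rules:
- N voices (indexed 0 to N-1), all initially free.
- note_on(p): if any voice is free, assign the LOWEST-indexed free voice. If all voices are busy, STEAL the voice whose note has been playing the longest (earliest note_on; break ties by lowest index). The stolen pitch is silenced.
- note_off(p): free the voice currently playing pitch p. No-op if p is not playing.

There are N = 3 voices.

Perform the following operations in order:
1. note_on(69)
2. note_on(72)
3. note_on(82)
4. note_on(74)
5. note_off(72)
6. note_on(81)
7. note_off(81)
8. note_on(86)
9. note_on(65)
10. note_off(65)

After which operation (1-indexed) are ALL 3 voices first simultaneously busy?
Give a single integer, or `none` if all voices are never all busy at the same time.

Op 1: note_on(69): voice 0 is free -> assigned | voices=[69 - -]
Op 2: note_on(72): voice 1 is free -> assigned | voices=[69 72 -]
Op 3: note_on(82): voice 2 is free -> assigned | voices=[69 72 82]
Op 4: note_on(74): all voices busy, STEAL voice 0 (pitch 69, oldest) -> assign | voices=[74 72 82]
Op 5: note_off(72): free voice 1 | voices=[74 - 82]
Op 6: note_on(81): voice 1 is free -> assigned | voices=[74 81 82]
Op 7: note_off(81): free voice 1 | voices=[74 - 82]
Op 8: note_on(86): voice 1 is free -> assigned | voices=[74 86 82]
Op 9: note_on(65): all voices busy, STEAL voice 2 (pitch 82, oldest) -> assign | voices=[74 86 65]
Op 10: note_off(65): free voice 2 | voices=[74 86 -]

Answer: 3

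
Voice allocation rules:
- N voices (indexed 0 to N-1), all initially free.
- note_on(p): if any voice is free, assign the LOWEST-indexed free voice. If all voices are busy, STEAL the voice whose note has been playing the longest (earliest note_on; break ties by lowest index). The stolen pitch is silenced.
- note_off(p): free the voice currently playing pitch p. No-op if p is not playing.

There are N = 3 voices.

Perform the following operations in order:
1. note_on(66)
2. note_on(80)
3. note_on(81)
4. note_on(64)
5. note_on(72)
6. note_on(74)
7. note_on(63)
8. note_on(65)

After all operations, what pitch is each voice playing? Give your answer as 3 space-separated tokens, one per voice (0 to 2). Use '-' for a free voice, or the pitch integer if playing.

Op 1: note_on(66): voice 0 is free -> assigned | voices=[66 - -]
Op 2: note_on(80): voice 1 is free -> assigned | voices=[66 80 -]
Op 3: note_on(81): voice 2 is free -> assigned | voices=[66 80 81]
Op 4: note_on(64): all voices busy, STEAL voice 0 (pitch 66, oldest) -> assign | voices=[64 80 81]
Op 5: note_on(72): all voices busy, STEAL voice 1 (pitch 80, oldest) -> assign | voices=[64 72 81]
Op 6: note_on(74): all voices busy, STEAL voice 2 (pitch 81, oldest) -> assign | voices=[64 72 74]
Op 7: note_on(63): all voices busy, STEAL voice 0 (pitch 64, oldest) -> assign | voices=[63 72 74]
Op 8: note_on(65): all voices busy, STEAL voice 1 (pitch 72, oldest) -> assign | voices=[63 65 74]

Answer: 63 65 74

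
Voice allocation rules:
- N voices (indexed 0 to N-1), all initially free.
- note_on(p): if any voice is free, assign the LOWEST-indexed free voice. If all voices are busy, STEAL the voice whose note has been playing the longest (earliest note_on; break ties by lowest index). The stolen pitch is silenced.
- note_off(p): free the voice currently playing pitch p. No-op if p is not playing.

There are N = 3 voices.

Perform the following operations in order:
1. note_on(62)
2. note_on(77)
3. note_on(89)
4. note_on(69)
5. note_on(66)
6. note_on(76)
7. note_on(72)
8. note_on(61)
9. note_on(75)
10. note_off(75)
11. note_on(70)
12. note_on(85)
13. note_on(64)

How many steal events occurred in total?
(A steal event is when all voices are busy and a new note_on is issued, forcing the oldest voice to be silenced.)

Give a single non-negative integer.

Op 1: note_on(62): voice 0 is free -> assigned | voices=[62 - -]
Op 2: note_on(77): voice 1 is free -> assigned | voices=[62 77 -]
Op 3: note_on(89): voice 2 is free -> assigned | voices=[62 77 89]
Op 4: note_on(69): all voices busy, STEAL voice 0 (pitch 62, oldest) -> assign | voices=[69 77 89]
Op 5: note_on(66): all voices busy, STEAL voice 1 (pitch 77, oldest) -> assign | voices=[69 66 89]
Op 6: note_on(76): all voices busy, STEAL voice 2 (pitch 89, oldest) -> assign | voices=[69 66 76]
Op 7: note_on(72): all voices busy, STEAL voice 0 (pitch 69, oldest) -> assign | voices=[72 66 76]
Op 8: note_on(61): all voices busy, STEAL voice 1 (pitch 66, oldest) -> assign | voices=[72 61 76]
Op 9: note_on(75): all voices busy, STEAL voice 2 (pitch 76, oldest) -> assign | voices=[72 61 75]
Op 10: note_off(75): free voice 2 | voices=[72 61 -]
Op 11: note_on(70): voice 2 is free -> assigned | voices=[72 61 70]
Op 12: note_on(85): all voices busy, STEAL voice 0 (pitch 72, oldest) -> assign | voices=[85 61 70]
Op 13: note_on(64): all voices busy, STEAL voice 1 (pitch 61, oldest) -> assign | voices=[85 64 70]

Answer: 8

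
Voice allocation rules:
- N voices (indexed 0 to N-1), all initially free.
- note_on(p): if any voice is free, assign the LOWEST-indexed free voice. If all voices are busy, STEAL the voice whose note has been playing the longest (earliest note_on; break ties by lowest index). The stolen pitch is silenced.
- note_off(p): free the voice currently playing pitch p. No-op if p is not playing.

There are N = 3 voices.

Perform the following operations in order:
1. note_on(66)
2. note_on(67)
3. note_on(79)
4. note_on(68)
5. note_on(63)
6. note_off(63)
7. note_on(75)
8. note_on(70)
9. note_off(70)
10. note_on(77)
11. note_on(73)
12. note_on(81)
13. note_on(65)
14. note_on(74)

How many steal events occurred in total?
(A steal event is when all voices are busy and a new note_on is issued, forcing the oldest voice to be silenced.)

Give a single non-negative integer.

Op 1: note_on(66): voice 0 is free -> assigned | voices=[66 - -]
Op 2: note_on(67): voice 1 is free -> assigned | voices=[66 67 -]
Op 3: note_on(79): voice 2 is free -> assigned | voices=[66 67 79]
Op 4: note_on(68): all voices busy, STEAL voice 0 (pitch 66, oldest) -> assign | voices=[68 67 79]
Op 5: note_on(63): all voices busy, STEAL voice 1 (pitch 67, oldest) -> assign | voices=[68 63 79]
Op 6: note_off(63): free voice 1 | voices=[68 - 79]
Op 7: note_on(75): voice 1 is free -> assigned | voices=[68 75 79]
Op 8: note_on(70): all voices busy, STEAL voice 2 (pitch 79, oldest) -> assign | voices=[68 75 70]
Op 9: note_off(70): free voice 2 | voices=[68 75 -]
Op 10: note_on(77): voice 2 is free -> assigned | voices=[68 75 77]
Op 11: note_on(73): all voices busy, STEAL voice 0 (pitch 68, oldest) -> assign | voices=[73 75 77]
Op 12: note_on(81): all voices busy, STEAL voice 1 (pitch 75, oldest) -> assign | voices=[73 81 77]
Op 13: note_on(65): all voices busy, STEAL voice 2 (pitch 77, oldest) -> assign | voices=[73 81 65]
Op 14: note_on(74): all voices busy, STEAL voice 0 (pitch 73, oldest) -> assign | voices=[74 81 65]

Answer: 7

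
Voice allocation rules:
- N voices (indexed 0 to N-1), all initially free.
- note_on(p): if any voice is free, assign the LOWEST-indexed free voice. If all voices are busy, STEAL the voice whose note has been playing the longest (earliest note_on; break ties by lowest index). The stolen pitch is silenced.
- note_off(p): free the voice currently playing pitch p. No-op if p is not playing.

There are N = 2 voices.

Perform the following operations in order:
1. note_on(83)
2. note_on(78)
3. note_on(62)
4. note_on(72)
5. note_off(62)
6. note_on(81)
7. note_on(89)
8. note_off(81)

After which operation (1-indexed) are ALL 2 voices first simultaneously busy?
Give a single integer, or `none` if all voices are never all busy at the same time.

Answer: 2

Derivation:
Op 1: note_on(83): voice 0 is free -> assigned | voices=[83 -]
Op 2: note_on(78): voice 1 is free -> assigned | voices=[83 78]
Op 3: note_on(62): all voices busy, STEAL voice 0 (pitch 83, oldest) -> assign | voices=[62 78]
Op 4: note_on(72): all voices busy, STEAL voice 1 (pitch 78, oldest) -> assign | voices=[62 72]
Op 5: note_off(62): free voice 0 | voices=[- 72]
Op 6: note_on(81): voice 0 is free -> assigned | voices=[81 72]
Op 7: note_on(89): all voices busy, STEAL voice 1 (pitch 72, oldest) -> assign | voices=[81 89]
Op 8: note_off(81): free voice 0 | voices=[- 89]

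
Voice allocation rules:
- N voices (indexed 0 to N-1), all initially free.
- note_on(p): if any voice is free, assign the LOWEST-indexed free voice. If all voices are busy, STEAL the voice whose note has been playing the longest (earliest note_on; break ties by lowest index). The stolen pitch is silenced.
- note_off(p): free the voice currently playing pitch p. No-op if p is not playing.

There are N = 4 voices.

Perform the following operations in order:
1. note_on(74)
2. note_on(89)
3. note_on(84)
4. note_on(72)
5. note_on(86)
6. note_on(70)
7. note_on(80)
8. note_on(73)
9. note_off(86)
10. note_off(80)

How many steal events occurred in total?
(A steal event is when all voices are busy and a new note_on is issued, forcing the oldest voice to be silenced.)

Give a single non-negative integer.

Answer: 4

Derivation:
Op 1: note_on(74): voice 0 is free -> assigned | voices=[74 - - -]
Op 2: note_on(89): voice 1 is free -> assigned | voices=[74 89 - -]
Op 3: note_on(84): voice 2 is free -> assigned | voices=[74 89 84 -]
Op 4: note_on(72): voice 3 is free -> assigned | voices=[74 89 84 72]
Op 5: note_on(86): all voices busy, STEAL voice 0 (pitch 74, oldest) -> assign | voices=[86 89 84 72]
Op 6: note_on(70): all voices busy, STEAL voice 1 (pitch 89, oldest) -> assign | voices=[86 70 84 72]
Op 7: note_on(80): all voices busy, STEAL voice 2 (pitch 84, oldest) -> assign | voices=[86 70 80 72]
Op 8: note_on(73): all voices busy, STEAL voice 3 (pitch 72, oldest) -> assign | voices=[86 70 80 73]
Op 9: note_off(86): free voice 0 | voices=[- 70 80 73]
Op 10: note_off(80): free voice 2 | voices=[- 70 - 73]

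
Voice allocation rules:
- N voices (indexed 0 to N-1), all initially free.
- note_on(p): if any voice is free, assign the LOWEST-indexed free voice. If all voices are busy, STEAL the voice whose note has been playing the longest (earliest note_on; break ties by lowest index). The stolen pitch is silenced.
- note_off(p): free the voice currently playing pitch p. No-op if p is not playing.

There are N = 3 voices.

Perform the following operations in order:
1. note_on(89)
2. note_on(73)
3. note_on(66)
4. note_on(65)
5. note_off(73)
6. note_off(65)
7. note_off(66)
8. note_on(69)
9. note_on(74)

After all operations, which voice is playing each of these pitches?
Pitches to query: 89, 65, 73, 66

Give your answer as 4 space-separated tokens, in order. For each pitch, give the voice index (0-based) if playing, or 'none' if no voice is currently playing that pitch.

Op 1: note_on(89): voice 0 is free -> assigned | voices=[89 - -]
Op 2: note_on(73): voice 1 is free -> assigned | voices=[89 73 -]
Op 3: note_on(66): voice 2 is free -> assigned | voices=[89 73 66]
Op 4: note_on(65): all voices busy, STEAL voice 0 (pitch 89, oldest) -> assign | voices=[65 73 66]
Op 5: note_off(73): free voice 1 | voices=[65 - 66]
Op 6: note_off(65): free voice 0 | voices=[- - 66]
Op 7: note_off(66): free voice 2 | voices=[- - -]
Op 8: note_on(69): voice 0 is free -> assigned | voices=[69 - -]
Op 9: note_on(74): voice 1 is free -> assigned | voices=[69 74 -]

Answer: none none none none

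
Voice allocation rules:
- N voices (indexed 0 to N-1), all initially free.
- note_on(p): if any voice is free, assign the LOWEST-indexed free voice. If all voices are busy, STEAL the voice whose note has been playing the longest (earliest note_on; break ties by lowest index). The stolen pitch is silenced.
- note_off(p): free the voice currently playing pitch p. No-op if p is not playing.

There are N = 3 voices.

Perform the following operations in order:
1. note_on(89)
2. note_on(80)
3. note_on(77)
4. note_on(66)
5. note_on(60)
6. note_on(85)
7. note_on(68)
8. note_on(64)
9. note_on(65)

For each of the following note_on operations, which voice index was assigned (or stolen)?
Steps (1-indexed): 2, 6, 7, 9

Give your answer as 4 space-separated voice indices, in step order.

Answer: 1 2 0 2

Derivation:
Op 1: note_on(89): voice 0 is free -> assigned | voices=[89 - -]
Op 2: note_on(80): voice 1 is free -> assigned | voices=[89 80 -]
Op 3: note_on(77): voice 2 is free -> assigned | voices=[89 80 77]
Op 4: note_on(66): all voices busy, STEAL voice 0 (pitch 89, oldest) -> assign | voices=[66 80 77]
Op 5: note_on(60): all voices busy, STEAL voice 1 (pitch 80, oldest) -> assign | voices=[66 60 77]
Op 6: note_on(85): all voices busy, STEAL voice 2 (pitch 77, oldest) -> assign | voices=[66 60 85]
Op 7: note_on(68): all voices busy, STEAL voice 0 (pitch 66, oldest) -> assign | voices=[68 60 85]
Op 8: note_on(64): all voices busy, STEAL voice 1 (pitch 60, oldest) -> assign | voices=[68 64 85]
Op 9: note_on(65): all voices busy, STEAL voice 2 (pitch 85, oldest) -> assign | voices=[68 64 65]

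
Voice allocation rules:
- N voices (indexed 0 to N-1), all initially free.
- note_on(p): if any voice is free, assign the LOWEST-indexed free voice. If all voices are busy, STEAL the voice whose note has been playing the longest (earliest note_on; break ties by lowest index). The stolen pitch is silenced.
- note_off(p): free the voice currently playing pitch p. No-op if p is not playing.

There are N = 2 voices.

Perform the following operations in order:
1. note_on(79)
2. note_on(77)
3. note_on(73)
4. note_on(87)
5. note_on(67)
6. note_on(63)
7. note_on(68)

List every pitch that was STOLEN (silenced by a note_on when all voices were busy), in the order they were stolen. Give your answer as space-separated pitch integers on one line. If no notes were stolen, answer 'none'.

Answer: 79 77 73 87 67

Derivation:
Op 1: note_on(79): voice 0 is free -> assigned | voices=[79 -]
Op 2: note_on(77): voice 1 is free -> assigned | voices=[79 77]
Op 3: note_on(73): all voices busy, STEAL voice 0 (pitch 79, oldest) -> assign | voices=[73 77]
Op 4: note_on(87): all voices busy, STEAL voice 1 (pitch 77, oldest) -> assign | voices=[73 87]
Op 5: note_on(67): all voices busy, STEAL voice 0 (pitch 73, oldest) -> assign | voices=[67 87]
Op 6: note_on(63): all voices busy, STEAL voice 1 (pitch 87, oldest) -> assign | voices=[67 63]
Op 7: note_on(68): all voices busy, STEAL voice 0 (pitch 67, oldest) -> assign | voices=[68 63]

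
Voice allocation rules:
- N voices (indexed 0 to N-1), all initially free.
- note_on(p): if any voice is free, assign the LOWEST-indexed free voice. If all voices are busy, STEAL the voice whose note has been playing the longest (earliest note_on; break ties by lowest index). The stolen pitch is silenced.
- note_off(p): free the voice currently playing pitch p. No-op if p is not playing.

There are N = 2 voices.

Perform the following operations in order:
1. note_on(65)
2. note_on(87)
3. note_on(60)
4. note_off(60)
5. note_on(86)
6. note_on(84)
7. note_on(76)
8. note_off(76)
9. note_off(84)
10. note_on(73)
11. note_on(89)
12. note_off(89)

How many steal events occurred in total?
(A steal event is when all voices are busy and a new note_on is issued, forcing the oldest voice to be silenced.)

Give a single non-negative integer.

Answer: 3

Derivation:
Op 1: note_on(65): voice 0 is free -> assigned | voices=[65 -]
Op 2: note_on(87): voice 1 is free -> assigned | voices=[65 87]
Op 3: note_on(60): all voices busy, STEAL voice 0 (pitch 65, oldest) -> assign | voices=[60 87]
Op 4: note_off(60): free voice 0 | voices=[- 87]
Op 5: note_on(86): voice 0 is free -> assigned | voices=[86 87]
Op 6: note_on(84): all voices busy, STEAL voice 1 (pitch 87, oldest) -> assign | voices=[86 84]
Op 7: note_on(76): all voices busy, STEAL voice 0 (pitch 86, oldest) -> assign | voices=[76 84]
Op 8: note_off(76): free voice 0 | voices=[- 84]
Op 9: note_off(84): free voice 1 | voices=[- -]
Op 10: note_on(73): voice 0 is free -> assigned | voices=[73 -]
Op 11: note_on(89): voice 1 is free -> assigned | voices=[73 89]
Op 12: note_off(89): free voice 1 | voices=[73 -]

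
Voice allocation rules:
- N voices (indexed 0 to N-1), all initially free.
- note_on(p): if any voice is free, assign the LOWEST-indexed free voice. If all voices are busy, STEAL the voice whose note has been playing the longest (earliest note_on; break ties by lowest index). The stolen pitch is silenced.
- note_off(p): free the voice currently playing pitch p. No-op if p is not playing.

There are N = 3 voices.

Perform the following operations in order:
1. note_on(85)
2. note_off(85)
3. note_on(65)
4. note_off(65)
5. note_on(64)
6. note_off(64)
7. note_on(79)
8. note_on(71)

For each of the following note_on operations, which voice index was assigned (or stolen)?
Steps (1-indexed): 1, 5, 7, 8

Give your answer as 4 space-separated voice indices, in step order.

Op 1: note_on(85): voice 0 is free -> assigned | voices=[85 - -]
Op 2: note_off(85): free voice 0 | voices=[- - -]
Op 3: note_on(65): voice 0 is free -> assigned | voices=[65 - -]
Op 4: note_off(65): free voice 0 | voices=[- - -]
Op 5: note_on(64): voice 0 is free -> assigned | voices=[64 - -]
Op 6: note_off(64): free voice 0 | voices=[- - -]
Op 7: note_on(79): voice 0 is free -> assigned | voices=[79 - -]
Op 8: note_on(71): voice 1 is free -> assigned | voices=[79 71 -]

Answer: 0 0 0 1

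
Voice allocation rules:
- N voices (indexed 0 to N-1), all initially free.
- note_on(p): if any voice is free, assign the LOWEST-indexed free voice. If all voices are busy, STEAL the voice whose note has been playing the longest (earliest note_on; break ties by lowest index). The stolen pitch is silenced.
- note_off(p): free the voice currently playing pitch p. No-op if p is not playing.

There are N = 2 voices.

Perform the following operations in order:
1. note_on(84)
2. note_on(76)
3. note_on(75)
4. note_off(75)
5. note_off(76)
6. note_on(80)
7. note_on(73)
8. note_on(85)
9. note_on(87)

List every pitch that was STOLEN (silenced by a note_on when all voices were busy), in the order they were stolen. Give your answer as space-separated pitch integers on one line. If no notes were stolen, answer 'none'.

Answer: 84 80 73

Derivation:
Op 1: note_on(84): voice 0 is free -> assigned | voices=[84 -]
Op 2: note_on(76): voice 1 is free -> assigned | voices=[84 76]
Op 3: note_on(75): all voices busy, STEAL voice 0 (pitch 84, oldest) -> assign | voices=[75 76]
Op 4: note_off(75): free voice 0 | voices=[- 76]
Op 5: note_off(76): free voice 1 | voices=[- -]
Op 6: note_on(80): voice 0 is free -> assigned | voices=[80 -]
Op 7: note_on(73): voice 1 is free -> assigned | voices=[80 73]
Op 8: note_on(85): all voices busy, STEAL voice 0 (pitch 80, oldest) -> assign | voices=[85 73]
Op 9: note_on(87): all voices busy, STEAL voice 1 (pitch 73, oldest) -> assign | voices=[85 87]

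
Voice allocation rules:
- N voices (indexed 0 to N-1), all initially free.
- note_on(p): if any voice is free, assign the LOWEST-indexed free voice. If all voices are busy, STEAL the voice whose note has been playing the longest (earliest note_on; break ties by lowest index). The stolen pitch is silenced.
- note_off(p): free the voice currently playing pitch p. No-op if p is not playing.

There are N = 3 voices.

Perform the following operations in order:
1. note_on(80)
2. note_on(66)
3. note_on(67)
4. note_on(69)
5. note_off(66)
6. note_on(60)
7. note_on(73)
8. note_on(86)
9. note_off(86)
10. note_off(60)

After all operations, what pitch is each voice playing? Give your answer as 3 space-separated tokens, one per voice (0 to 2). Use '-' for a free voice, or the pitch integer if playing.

Answer: - - 73

Derivation:
Op 1: note_on(80): voice 0 is free -> assigned | voices=[80 - -]
Op 2: note_on(66): voice 1 is free -> assigned | voices=[80 66 -]
Op 3: note_on(67): voice 2 is free -> assigned | voices=[80 66 67]
Op 4: note_on(69): all voices busy, STEAL voice 0 (pitch 80, oldest) -> assign | voices=[69 66 67]
Op 5: note_off(66): free voice 1 | voices=[69 - 67]
Op 6: note_on(60): voice 1 is free -> assigned | voices=[69 60 67]
Op 7: note_on(73): all voices busy, STEAL voice 2 (pitch 67, oldest) -> assign | voices=[69 60 73]
Op 8: note_on(86): all voices busy, STEAL voice 0 (pitch 69, oldest) -> assign | voices=[86 60 73]
Op 9: note_off(86): free voice 0 | voices=[- 60 73]
Op 10: note_off(60): free voice 1 | voices=[- - 73]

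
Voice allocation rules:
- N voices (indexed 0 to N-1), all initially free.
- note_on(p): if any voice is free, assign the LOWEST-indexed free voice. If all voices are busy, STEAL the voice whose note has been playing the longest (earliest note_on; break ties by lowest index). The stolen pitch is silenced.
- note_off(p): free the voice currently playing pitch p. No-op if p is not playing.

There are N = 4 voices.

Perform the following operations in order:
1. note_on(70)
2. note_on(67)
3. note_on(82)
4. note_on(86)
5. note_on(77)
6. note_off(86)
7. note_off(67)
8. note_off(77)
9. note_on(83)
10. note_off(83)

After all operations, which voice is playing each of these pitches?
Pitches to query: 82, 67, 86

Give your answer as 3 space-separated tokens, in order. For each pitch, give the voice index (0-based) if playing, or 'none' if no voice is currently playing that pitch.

Op 1: note_on(70): voice 0 is free -> assigned | voices=[70 - - -]
Op 2: note_on(67): voice 1 is free -> assigned | voices=[70 67 - -]
Op 3: note_on(82): voice 2 is free -> assigned | voices=[70 67 82 -]
Op 4: note_on(86): voice 3 is free -> assigned | voices=[70 67 82 86]
Op 5: note_on(77): all voices busy, STEAL voice 0 (pitch 70, oldest) -> assign | voices=[77 67 82 86]
Op 6: note_off(86): free voice 3 | voices=[77 67 82 -]
Op 7: note_off(67): free voice 1 | voices=[77 - 82 -]
Op 8: note_off(77): free voice 0 | voices=[- - 82 -]
Op 9: note_on(83): voice 0 is free -> assigned | voices=[83 - 82 -]
Op 10: note_off(83): free voice 0 | voices=[- - 82 -]

Answer: 2 none none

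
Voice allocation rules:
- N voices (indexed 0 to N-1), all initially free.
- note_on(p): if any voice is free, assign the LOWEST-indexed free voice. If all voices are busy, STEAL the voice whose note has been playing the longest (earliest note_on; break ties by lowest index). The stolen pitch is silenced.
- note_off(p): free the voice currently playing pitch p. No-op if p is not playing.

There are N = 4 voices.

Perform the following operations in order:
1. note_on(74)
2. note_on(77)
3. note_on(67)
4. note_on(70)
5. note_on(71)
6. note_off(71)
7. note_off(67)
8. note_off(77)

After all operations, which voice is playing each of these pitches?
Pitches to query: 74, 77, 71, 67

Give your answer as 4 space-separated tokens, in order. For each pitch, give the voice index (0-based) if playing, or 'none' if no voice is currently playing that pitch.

Answer: none none none none

Derivation:
Op 1: note_on(74): voice 0 is free -> assigned | voices=[74 - - -]
Op 2: note_on(77): voice 1 is free -> assigned | voices=[74 77 - -]
Op 3: note_on(67): voice 2 is free -> assigned | voices=[74 77 67 -]
Op 4: note_on(70): voice 3 is free -> assigned | voices=[74 77 67 70]
Op 5: note_on(71): all voices busy, STEAL voice 0 (pitch 74, oldest) -> assign | voices=[71 77 67 70]
Op 6: note_off(71): free voice 0 | voices=[- 77 67 70]
Op 7: note_off(67): free voice 2 | voices=[- 77 - 70]
Op 8: note_off(77): free voice 1 | voices=[- - - 70]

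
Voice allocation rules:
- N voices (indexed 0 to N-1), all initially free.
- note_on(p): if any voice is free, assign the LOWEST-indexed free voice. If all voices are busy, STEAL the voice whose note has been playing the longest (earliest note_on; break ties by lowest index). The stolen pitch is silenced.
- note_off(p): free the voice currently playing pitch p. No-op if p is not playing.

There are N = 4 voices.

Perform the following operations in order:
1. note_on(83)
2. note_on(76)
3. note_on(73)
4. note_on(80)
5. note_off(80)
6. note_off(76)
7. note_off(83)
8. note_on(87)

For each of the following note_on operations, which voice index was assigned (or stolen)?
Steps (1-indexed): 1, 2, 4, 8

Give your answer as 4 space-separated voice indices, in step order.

Answer: 0 1 3 0

Derivation:
Op 1: note_on(83): voice 0 is free -> assigned | voices=[83 - - -]
Op 2: note_on(76): voice 1 is free -> assigned | voices=[83 76 - -]
Op 3: note_on(73): voice 2 is free -> assigned | voices=[83 76 73 -]
Op 4: note_on(80): voice 3 is free -> assigned | voices=[83 76 73 80]
Op 5: note_off(80): free voice 3 | voices=[83 76 73 -]
Op 6: note_off(76): free voice 1 | voices=[83 - 73 -]
Op 7: note_off(83): free voice 0 | voices=[- - 73 -]
Op 8: note_on(87): voice 0 is free -> assigned | voices=[87 - 73 -]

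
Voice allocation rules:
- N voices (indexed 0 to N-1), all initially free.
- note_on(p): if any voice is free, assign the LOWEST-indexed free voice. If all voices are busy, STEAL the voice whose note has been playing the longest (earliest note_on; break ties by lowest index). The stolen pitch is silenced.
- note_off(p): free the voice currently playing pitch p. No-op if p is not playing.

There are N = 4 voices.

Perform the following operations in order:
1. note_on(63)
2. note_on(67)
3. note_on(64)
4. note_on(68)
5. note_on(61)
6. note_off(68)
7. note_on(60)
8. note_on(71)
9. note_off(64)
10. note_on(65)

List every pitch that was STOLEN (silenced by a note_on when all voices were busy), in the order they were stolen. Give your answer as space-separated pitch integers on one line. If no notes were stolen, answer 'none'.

Op 1: note_on(63): voice 0 is free -> assigned | voices=[63 - - -]
Op 2: note_on(67): voice 1 is free -> assigned | voices=[63 67 - -]
Op 3: note_on(64): voice 2 is free -> assigned | voices=[63 67 64 -]
Op 4: note_on(68): voice 3 is free -> assigned | voices=[63 67 64 68]
Op 5: note_on(61): all voices busy, STEAL voice 0 (pitch 63, oldest) -> assign | voices=[61 67 64 68]
Op 6: note_off(68): free voice 3 | voices=[61 67 64 -]
Op 7: note_on(60): voice 3 is free -> assigned | voices=[61 67 64 60]
Op 8: note_on(71): all voices busy, STEAL voice 1 (pitch 67, oldest) -> assign | voices=[61 71 64 60]
Op 9: note_off(64): free voice 2 | voices=[61 71 - 60]
Op 10: note_on(65): voice 2 is free -> assigned | voices=[61 71 65 60]

Answer: 63 67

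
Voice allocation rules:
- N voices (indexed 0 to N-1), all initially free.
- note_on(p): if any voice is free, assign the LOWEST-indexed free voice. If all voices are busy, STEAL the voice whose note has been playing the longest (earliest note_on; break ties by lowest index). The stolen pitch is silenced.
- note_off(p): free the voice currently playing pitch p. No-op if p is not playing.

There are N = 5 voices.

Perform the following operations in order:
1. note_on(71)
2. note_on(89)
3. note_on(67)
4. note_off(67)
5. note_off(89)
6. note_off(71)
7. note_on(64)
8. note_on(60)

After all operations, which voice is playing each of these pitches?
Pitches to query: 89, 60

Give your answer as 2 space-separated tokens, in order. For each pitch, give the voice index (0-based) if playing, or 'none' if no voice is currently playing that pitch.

Op 1: note_on(71): voice 0 is free -> assigned | voices=[71 - - - -]
Op 2: note_on(89): voice 1 is free -> assigned | voices=[71 89 - - -]
Op 3: note_on(67): voice 2 is free -> assigned | voices=[71 89 67 - -]
Op 4: note_off(67): free voice 2 | voices=[71 89 - - -]
Op 5: note_off(89): free voice 1 | voices=[71 - - - -]
Op 6: note_off(71): free voice 0 | voices=[- - - - -]
Op 7: note_on(64): voice 0 is free -> assigned | voices=[64 - - - -]
Op 8: note_on(60): voice 1 is free -> assigned | voices=[64 60 - - -]

Answer: none 1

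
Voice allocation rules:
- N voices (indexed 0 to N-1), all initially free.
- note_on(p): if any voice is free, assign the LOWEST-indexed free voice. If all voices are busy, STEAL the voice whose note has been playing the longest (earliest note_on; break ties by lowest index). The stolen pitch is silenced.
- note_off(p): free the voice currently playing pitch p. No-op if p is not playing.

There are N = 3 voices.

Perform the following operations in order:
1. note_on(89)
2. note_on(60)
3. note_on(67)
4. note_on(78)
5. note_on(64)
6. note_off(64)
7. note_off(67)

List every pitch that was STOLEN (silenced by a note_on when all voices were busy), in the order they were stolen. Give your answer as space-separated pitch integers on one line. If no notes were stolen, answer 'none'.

Op 1: note_on(89): voice 0 is free -> assigned | voices=[89 - -]
Op 2: note_on(60): voice 1 is free -> assigned | voices=[89 60 -]
Op 3: note_on(67): voice 2 is free -> assigned | voices=[89 60 67]
Op 4: note_on(78): all voices busy, STEAL voice 0 (pitch 89, oldest) -> assign | voices=[78 60 67]
Op 5: note_on(64): all voices busy, STEAL voice 1 (pitch 60, oldest) -> assign | voices=[78 64 67]
Op 6: note_off(64): free voice 1 | voices=[78 - 67]
Op 7: note_off(67): free voice 2 | voices=[78 - -]

Answer: 89 60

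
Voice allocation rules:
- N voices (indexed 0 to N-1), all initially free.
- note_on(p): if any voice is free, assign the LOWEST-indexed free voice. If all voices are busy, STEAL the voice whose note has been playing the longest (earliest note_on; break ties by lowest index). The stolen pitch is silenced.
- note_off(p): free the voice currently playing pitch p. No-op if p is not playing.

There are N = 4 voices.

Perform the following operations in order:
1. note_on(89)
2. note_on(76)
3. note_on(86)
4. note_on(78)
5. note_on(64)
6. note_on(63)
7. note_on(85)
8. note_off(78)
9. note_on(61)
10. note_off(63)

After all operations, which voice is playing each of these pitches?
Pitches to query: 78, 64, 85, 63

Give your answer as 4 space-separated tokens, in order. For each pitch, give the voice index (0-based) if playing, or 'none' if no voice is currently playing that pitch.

Answer: none 0 2 none

Derivation:
Op 1: note_on(89): voice 0 is free -> assigned | voices=[89 - - -]
Op 2: note_on(76): voice 1 is free -> assigned | voices=[89 76 - -]
Op 3: note_on(86): voice 2 is free -> assigned | voices=[89 76 86 -]
Op 4: note_on(78): voice 3 is free -> assigned | voices=[89 76 86 78]
Op 5: note_on(64): all voices busy, STEAL voice 0 (pitch 89, oldest) -> assign | voices=[64 76 86 78]
Op 6: note_on(63): all voices busy, STEAL voice 1 (pitch 76, oldest) -> assign | voices=[64 63 86 78]
Op 7: note_on(85): all voices busy, STEAL voice 2 (pitch 86, oldest) -> assign | voices=[64 63 85 78]
Op 8: note_off(78): free voice 3 | voices=[64 63 85 -]
Op 9: note_on(61): voice 3 is free -> assigned | voices=[64 63 85 61]
Op 10: note_off(63): free voice 1 | voices=[64 - 85 61]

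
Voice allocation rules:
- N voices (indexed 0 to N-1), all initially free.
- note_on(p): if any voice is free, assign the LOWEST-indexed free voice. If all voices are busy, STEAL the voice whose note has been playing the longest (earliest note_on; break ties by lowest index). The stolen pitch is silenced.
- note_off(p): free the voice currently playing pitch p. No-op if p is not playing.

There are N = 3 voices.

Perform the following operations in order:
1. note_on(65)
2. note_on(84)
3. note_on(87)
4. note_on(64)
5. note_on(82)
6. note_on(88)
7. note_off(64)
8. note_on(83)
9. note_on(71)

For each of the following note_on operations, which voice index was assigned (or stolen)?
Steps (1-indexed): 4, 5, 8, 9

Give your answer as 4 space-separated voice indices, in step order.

Answer: 0 1 0 1

Derivation:
Op 1: note_on(65): voice 0 is free -> assigned | voices=[65 - -]
Op 2: note_on(84): voice 1 is free -> assigned | voices=[65 84 -]
Op 3: note_on(87): voice 2 is free -> assigned | voices=[65 84 87]
Op 4: note_on(64): all voices busy, STEAL voice 0 (pitch 65, oldest) -> assign | voices=[64 84 87]
Op 5: note_on(82): all voices busy, STEAL voice 1 (pitch 84, oldest) -> assign | voices=[64 82 87]
Op 6: note_on(88): all voices busy, STEAL voice 2 (pitch 87, oldest) -> assign | voices=[64 82 88]
Op 7: note_off(64): free voice 0 | voices=[- 82 88]
Op 8: note_on(83): voice 0 is free -> assigned | voices=[83 82 88]
Op 9: note_on(71): all voices busy, STEAL voice 1 (pitch 82, oldest) -> assign | voices=[83 71 88]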